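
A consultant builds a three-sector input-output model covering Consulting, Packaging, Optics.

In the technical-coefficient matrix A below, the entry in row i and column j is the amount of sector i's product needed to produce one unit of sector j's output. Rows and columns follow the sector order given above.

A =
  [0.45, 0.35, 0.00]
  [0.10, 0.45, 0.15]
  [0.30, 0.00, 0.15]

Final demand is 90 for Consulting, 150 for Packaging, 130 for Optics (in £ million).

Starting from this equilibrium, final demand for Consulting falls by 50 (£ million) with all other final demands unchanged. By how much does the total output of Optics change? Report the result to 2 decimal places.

I − A =
  [   0.55    -0.35     0.00]
  [  -0.10     0.55    -0.15]
  [  -0.30     0.00     0.85]
Cofactors of I−A, C_ij = (−1)^(i+j)·(minor ij) (rows/columns in the sector order above):
  C_11 = (0.55)(0.85) − (-0.15)(0.00) = 0.4675
  C_12 = −[(-0.10)(0.85) − (-0.15)(-0.30)] = 0.1300
  C_13 = (-0.10)(0.00) − (0.55)(-0.30) = 0.1650
  C_21 = −[(-0.35)(0.85) − (0.00)(0.00)] = 0.2975
  C_22 = (0.55)(0.85) − (0.00)(-0.30) = 0.4675
  C_23 = −[(0.55)(0.00) − (-0.35)(-0.30)] = 0.1050
  C_31 = (-0.35)(-0.15) − (0.00)(0.55) = 0.0525
  C_32 = −[(0.55)(-0.15) − (0.00)(-0.10)] = 0.0825
  C_33 = (0.55)(0.55) − (-0.35)(-0.10) = 0.2675
det(I−A) = Σ_j (I−A)_1j·C_1j = (0.55)(0.4675) + (-0.35)(0.1300) + (0.00)(0.1650) = 0.211625
adj(I−A) = Cᵀ =
  [ 0.4675   0.2975   0.0525]
  [ 0.1300   0.4675   0.0825]
  [ 0.1650   0.1050   0.2675]
(I − A)⁻¹ = adj(I−A) / det(I−A) ≈
  [   2.2091     1.4058     0.2481]
  [   0.6143     2.2091     0.3898]
  [   0.7797     0.4962     1.2640]
Δx = (I − A)⁻¹ Δd with Δd having -50 in the Consulting component and 0 elsewhere.
So Δx_O = L_OC · (-50), where L_OC = adj(I−A)_OC / det(I−A) = 0.1650 / 0.211625.
Δx_O = 0.1650 × (-50) / 0.211625 = -8.25 / 0.211625 ≈ -38.98.

Δx_O = -38.98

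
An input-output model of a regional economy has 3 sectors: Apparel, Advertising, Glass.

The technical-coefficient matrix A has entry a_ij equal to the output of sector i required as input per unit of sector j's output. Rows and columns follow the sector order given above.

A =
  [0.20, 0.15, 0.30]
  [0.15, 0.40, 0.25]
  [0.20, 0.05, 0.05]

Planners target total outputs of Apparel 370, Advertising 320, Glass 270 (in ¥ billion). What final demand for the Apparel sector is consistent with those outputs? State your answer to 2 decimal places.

d_1 = 167.00

I − A =
  [   0.80    -0.15    -0.30]
  [  -0.15     0.60    -0.25]
  [  -0.20    -0.05     0.95]
d = (I − A) x:
  d_1 = (+0.80)·370 + (-0.15)·320 + (-0.30)·270 = 167.00
  d_2 = (-0.15)·370 + (+0.60)·320 + (-0.25)·270 = 69.00
  d_3 = (-0.20)·370 + (-0.05)·320 + (+0.95)·270 = 166.50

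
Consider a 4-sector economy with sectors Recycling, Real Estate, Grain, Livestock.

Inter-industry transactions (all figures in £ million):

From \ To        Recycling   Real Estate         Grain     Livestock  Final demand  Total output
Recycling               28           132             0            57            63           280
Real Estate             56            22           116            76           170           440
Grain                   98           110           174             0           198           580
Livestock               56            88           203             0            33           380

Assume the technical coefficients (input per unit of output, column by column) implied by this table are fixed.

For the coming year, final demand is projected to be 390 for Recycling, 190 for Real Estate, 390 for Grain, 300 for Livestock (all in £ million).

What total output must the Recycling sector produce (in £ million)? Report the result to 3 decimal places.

Technical coefficients a_ij = z_ij / X_j:
  a_11 = 28/280 = 0.10, a_21 = 56/280 = 0.20, a_31 = 98/280 = 0.35, a_41 = 56/280 = 0.20
  a_12 = 132/440 = 0.30, a_22 = 22/440 = 0.05, a_32 = 110/440 = 0.25, a_42 = 88/440 = 0.20
  a_13 = 0/580 = 0.00, a_23 = 116/580 = 0.20, a_33 = 174/580 = 0.30, a_43 = 203/580 = 0.35
  a_14 = 57/380 = 0.15, a_24 = 76/380 = 0.20, a_34 = 0/380 = 0.00, a_44 = 0/380 = 0.00
I − A =
  [   0.90    -0.30     0.00    -0.15]
  [  -0.20     0.95    -0.20    -0.20]
  [  -0.35    -0.25     0.70     0.00]
  [  -0.20    -0.20    -0.35     1.00]
Compute the cofactors C_ij = (−1)^(i+j)·(3×3 minor ij) of I−A; the adjugate is their transpose:
adj(I−A) = Cᵀ =
  [ 0.569500   0.244125   0.136875   0.134250]
  [ 0.262500   0.590625   0.247500   0.157500]
  [ 0.378500   0.333000   0.712500   0.123375]
  [ 0.298875   0.283500   0.326250   0.490500]
det(I−A) = Σ_j (I−A)_1j·C_1j = (0.90)(0.569500) + (-0.30)(0.262500) + (0.00)(0.378500) + (-0.15)(0.298875) = 0.38896875
(I − A)⁻¹ = adj(I−A) / det(I−A) ≈
  [   1.4641     0.6276     0.3519     0.3451]
  [   0.6749     1.5184     0.6363     0.4049]
  [   0.9731     0.8561     1.8318     0.3172]
  [   0.7684     0.7289     0.8388     1.2610]
x = (I − A)⁻¹ d = adj(I−A)·d / det(I−A), with det(I−A) = 0.38896875:
  x_1 = (0.569500·390 + 0.244125·190 + 0.136875·390 + 0.134250·300) / 0.38896875 = 362.145 / 0.38896875 ≈ 931.039
  x_2 = (0.262500·390 + 0.590625·190 + 0.247500·390 + 0.157500·300) / 0.38896875 = 358.36875 / 0.38896875 ≈ 921.330
  x_3 = (0.378500·390 + 0.333000·190 + 0.712500·390 + 0.123375·300) / 0.38896875 = 525.7725 / 0.38896875 ≈ 1351.709
  x_4 = (0.298875·390 + 0.283500·190 + 0.326250·390 + 0.490500·300) / 0.38896875 = 444.81375 / 0.38896875 ≈ 1143.572

x_1 = 931.039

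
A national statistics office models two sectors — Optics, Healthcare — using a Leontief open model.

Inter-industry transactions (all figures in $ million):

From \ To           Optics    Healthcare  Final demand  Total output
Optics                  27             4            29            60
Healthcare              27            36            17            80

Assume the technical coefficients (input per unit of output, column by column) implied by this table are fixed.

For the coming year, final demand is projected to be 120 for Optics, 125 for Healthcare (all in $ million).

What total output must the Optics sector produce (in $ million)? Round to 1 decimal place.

Technical coefficients a_ij = z_ij / X_j:
  a_11 = 27/60 = 0.45, a_21 = 27/60 = 0.45
  a_12 = 4/80 = 0.05, a_22 = 36/80 = 0.45
I − A =
  [   0.55    -0.05]
  [  -0.45     0.55]
det(I−A) = (0.55)(0.55) − (-0.05)(-0.45) = 0.2800
adj(I−A) = [[0.55, 0.05], [0.45, 0.55]]
(I − A)⁻¹ = adj(I−A) / det(I−A) ≈
  [   1.9643     0.1786]
  [   1.6071     1.9643]
x = (I − A)⁻¹ d = adj(I−A)·d / det(I−A), with det(I−A) = 0.2800:
  x_1 = (0.55·120 + 0.05·125) / 0.2800 = 72.25 / 0.2800 ≈ 258.0
  x_2 = (0.45·120 + 0.55·125) / 0.2800 = 122.75 / 0.2800 ≈ 438.4

x_1 = 258.0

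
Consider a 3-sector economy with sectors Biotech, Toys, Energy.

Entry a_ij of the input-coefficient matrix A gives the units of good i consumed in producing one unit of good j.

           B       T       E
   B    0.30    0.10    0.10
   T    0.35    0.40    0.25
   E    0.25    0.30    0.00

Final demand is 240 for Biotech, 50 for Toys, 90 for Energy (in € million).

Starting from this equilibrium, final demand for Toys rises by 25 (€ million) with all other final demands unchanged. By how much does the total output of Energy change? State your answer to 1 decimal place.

I − A =
  [   0.70    -0.10    -0.10]
  [  -0.35     0.60    -0.25]
  [  -0.25    -0.30     1.00]
Cofactors of I−A, C_ij = (−1)^(i+j)·(minor ij) (rows/columns in the sector order above):
  C_11 = (0.60)(1.00) − (-0.25)(-0.30) = 0.5250
  C_12 = −[(-0.35)(1.00) − (-0.25)(-0.25)] = 0.4125
  C_13 = (-0.35)(-0.30) − (0.60)(-0.25) = 0.2550
  C_21 = −[(-0.10)(1.00) − (-0.10)(-0.30)] = 0.1300
  C_22 = (0.70)(1.00) − (-0.10)(-0.25) = 0.6750
  C_23 = −[(0.70)(-0.30) − (-0.10)(-0.25)] = 0.2350
  C_31 = (-0.10)(-0.25) − (-0.10)(0.60) = 0.0850
  C_32 = −[(0.70)(-0.25) − (-0.10)(-0.35)] = 0.2100
  C_33 = (0.70)(0.60) − (-0.10)(-0.35) = 0.3850
det(I−A) = Σ_j (I−A)_1j·C_1j = (0.70)(0.5250) + (-0.10)(0.4125) + (-0.10)(0.2550) = 0.30075
adj(I−A) = Cᵀ =
  [ 0.5250   0.1300   0.0850]
  [ 0.4125   0.6750   0.2100]
  [ 0.2550   0.2350   0.3850]
(I − A)⁻¹ = adj(I−A) / det(I−A) ≈
  [   1.7456     0.4323     0.2826]
  [   1.3716     2.2444     0.6983]
  [   0.8479     0.7814     1.2801]
Δx = (I − A)⁻¹ Δd with Δd having +25 in the Toys component and 0 elsewhere.
So Δx_E = L_ET · (+25), where L_ET = adj(I−A)_ET / det(I−A) = 0.2350 / 0.30075.
Δx_E = 0.2350 × (+25) / 0.30075 = 5.875 / 0.30075 ≈ 19.5.

Δx_E = 19.5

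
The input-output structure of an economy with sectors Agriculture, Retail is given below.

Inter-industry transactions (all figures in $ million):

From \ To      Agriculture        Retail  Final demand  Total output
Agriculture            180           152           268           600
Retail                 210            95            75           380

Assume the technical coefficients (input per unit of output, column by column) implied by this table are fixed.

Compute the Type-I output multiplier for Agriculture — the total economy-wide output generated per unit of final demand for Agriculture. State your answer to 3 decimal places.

m_A = 2.857

Technical coefficients a_ij = z_ij / X_j:
  a_AA = 180/600 = 0.30, a_RA = 210/600 = 0.35
  a_AR = 152/380 = 0.40, a_RR = 95/380 = 0.25
I − A =
  [   0.70    -0.40]
  [  -0.35     0.75]
det(I−A) = (0.70)(0.75) − (-0.40)(-0.35) = 0.3850
adj(I−A) = [[0.75, 0.40], [0.35, 0.70]]
(I − A)⁻¹ = adj(I−A) / det(I−A) ≈
  [   1.9481     1.0390]
  [   0.9091     1.8182]
The output multiplier for sector j is the column-j sum of the Leontief inverse (I − A)⁻¹ = adj(I−A) / det(I−A).
Column A of adj(I−A): (0.75, 0.35); det(I−A) = 0.3850.
m_A = (0.75 + 0.35) / 0.3850 = 1.10 / 0.3850 ≈ 2.857.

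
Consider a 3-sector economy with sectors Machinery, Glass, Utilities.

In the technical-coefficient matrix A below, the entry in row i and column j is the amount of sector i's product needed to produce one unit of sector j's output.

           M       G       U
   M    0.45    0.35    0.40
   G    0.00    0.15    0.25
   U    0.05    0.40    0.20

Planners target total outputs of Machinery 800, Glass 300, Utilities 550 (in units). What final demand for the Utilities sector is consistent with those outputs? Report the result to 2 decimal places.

d_U = 280.00

I − A =
  [   0.55    -0.35    -0.40]
  [   0.00     0.85    -0.25]
  [  -0.05    -0.40     0.80]
d = (I − A) x:
  d_M = (+0.55)·800 + (-0.35)·300 + (-0.40)·550 = 115.00
  d_G = (+0.00)·800 + (+0.85)·300 + (-0.25)·550 = 117.50
  d_U = (-0.05)·800 + (-0.40)·300 + (+0.80)·550 = 280.00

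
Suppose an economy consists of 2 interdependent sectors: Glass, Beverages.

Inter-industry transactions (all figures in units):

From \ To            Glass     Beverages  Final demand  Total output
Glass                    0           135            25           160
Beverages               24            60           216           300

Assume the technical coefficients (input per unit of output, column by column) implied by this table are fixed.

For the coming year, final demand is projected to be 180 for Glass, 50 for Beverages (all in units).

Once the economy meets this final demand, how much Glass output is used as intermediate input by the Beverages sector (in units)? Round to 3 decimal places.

Technical coefficients a_ij = z_ij / X_j:
  a_11 = 0/160 = 0.00, a_21 = 24/160 = 0.15
  a_12 = 135/300 = 0.45, a_22 = 60/300 = 0.20
I − A =
  [   1.00    -0.45]
  [  -0.15     0.80]
det(I−A) = (1.00)(0.80) − (-0.45)(-0.15) = 0.7325
adj(I−A) = [[0.80, 0.45], [0.15, 1.00]]
(I − A)⁻¹ = adj(I−A) / det(I−A) ≈
  [   1.0922     0.6143]
  [   0.2048     1.3652]
First solve x = (I − A)⁻¹ d = adj(I−A)·d / det(I−A); in particular x_2 = (0.15·180 + 1.00·50) / 0.7325 = 77.00 / 0.7325 ≈ 105.11945.
Intermediate flow from 1 to 2: z_12 = a_12 · x_2 = 0.45 × 77.00 / 0.7325 = 34.65 / 0.7325 ≈ 47.304.

z_12 = 47.304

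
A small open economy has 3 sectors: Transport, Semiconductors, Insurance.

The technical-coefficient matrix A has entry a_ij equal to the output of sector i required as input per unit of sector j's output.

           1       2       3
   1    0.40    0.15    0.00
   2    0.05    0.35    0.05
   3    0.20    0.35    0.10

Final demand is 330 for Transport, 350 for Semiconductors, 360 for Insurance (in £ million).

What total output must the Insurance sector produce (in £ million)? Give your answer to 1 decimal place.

I − A =
  [   0.60    -0.15     0.00]
  [  -0.05     0.65    -0.05]
  [  -0.20    -0.35     0.90]
Cofactors of I−A, C_ij = (−1)^(i+j)·(minor ij) (rows/columns in the sector order above):
  C_11 = (0.65)(0.90) − (-0.05)(-0.35) = 0.5675
  C_12 = −[(-0.05)(0.90) − (-0.05)(-0.20)] = 0.0550
  C_13 = (-0.05)(-0.35) − (0.65)(-0.20) = 0.1475
  C_21 = −[(-0.15)(0.90) − (0.00)(-0.35)] = 0.1350
  C_22 = (0.60)(0.90) − (0.00)(-0.20) = 0.5400
  C_23 = −[(0.60)(-0.35) − (-0.15)(-0.20)] = 0.2400
  C_31 = (-0.15)(-0.05) − (0.00)(0.65) = 0.0075
  C_32 = −[(0.60)(-0.05) − (0.00)(-0.05)] = 0.0300
  C_33 = (0.60)(0.65) − (-0.15)(-0.05) = 0.3825
det(I−A) = Σ_j (I−A)_1j·C_1j = (0.60)(0.5675) + (-0.15)(0.0550) + (0.00)(0.1475) = 0.33225
adj(I−A) = Cᵀ =
  [ 0.5675   0.1350   0.0075]
  [ 0.0550   0.5400   0.0300]
  [ 0.1475   0.2400   0.3825]
(I − A)⁻¹ = adj(I−A) / det(I−A) ≈
  [   1.7081     0.4063     0.0226]
  [   0.1655     1.6253     0.0903]
  [   0.4439     0.7223     1.1512]
x = (I − A)⁻¹ d = adj(I−A)·d / det(I−A), with det(I−A) = 0.33225:
  x_1 = (0.5675·330 + 0.1350·350 + 0.0075·360) / 0.33225 = 237.225 / 0.33225 ≈ 714.0
  x_2 = (0.0550·330 + 0.5400·350 + 0.0300·360) / 0.33225 = 217.95 / 0.33225 ≈ 656.0
  x_3 = (0.1475·330 + 0.2400·350 + 0.3825·360) / 0.33225 = 270.375 / 0.33225 ≈ 813.8

x_3 = 813.8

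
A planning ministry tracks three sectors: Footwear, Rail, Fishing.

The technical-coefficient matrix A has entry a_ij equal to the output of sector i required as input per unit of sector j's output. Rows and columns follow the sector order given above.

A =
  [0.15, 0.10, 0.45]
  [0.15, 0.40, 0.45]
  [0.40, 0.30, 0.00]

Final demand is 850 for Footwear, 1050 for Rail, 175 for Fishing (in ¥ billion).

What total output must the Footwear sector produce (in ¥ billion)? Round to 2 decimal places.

I − A =
  [   0.85    -0.10    -0.45]
  [  -0.15     0.60    -0.45]
  [  -0.40    -0.30     1.00]
Cofactors of I−A, C_ij = (−1)^(i+j)·(minor ij) (rows/columns in the sector order above):
  C_11 = (0.60)(1.00) − (-0.45)(-0.30) = 0.4650
  C_12 = −[(-0.15)(1.00) − (-0.45)(-0.40)] = 0.3300
  C_13 = (-0.15)(-0.30) − (0.60)(-0.40) = 0.2850
  C_21 = −[(-0.10)(1.00) − (-0.45)(-0.30)] = 0.2350
  C_22 = (0.85)(1.00) − (-0.45)(-0.40) = 0.6700
  C_23 = −[(0.85)(-0.30) − (-0.10)(-0.40)] = 0.2950
  C_31 = (-0.10)(-0.45) − (-0.45)(0.60) = 0.3150
  C_32 = −[(0.85)(-0.45) − (-0.45)(-0.15)] = 0.4500
  C_33 = (0.85)(0.60) − (-0.10)(-0.15) = 0.4950
det(I−A) = Σ_j (I−A)_1j·C_1j = (0.85)(0.4650) + (-0.10)(0.3300) + (-0.45)(0.2850) = 0.2340
adj(I−A) = Cᵀ =
  [ 0.4650   0.2350   0.3150]
  [ 0.3300   0.6700   0.4500]
  [ 0.2850   0.2950   0.4950]
(I − A)⁻¹ = adj(I−A) / det(I−A) ≈
  [   1.9872     1.0043     1.3462]
  [   1.4103     2.8632     1.9231]
  [   1.2179     1.2607     2.1154]
x = (I − A)⁻¹ d = adj(I−A)·d / det(I−A), with det(I−A) = 0.2340:
  x_1 = (0.4650·850 + 0.2350·1050 + 0.3150·175) / 0.2340 = 697.125 / 0.2340 ≈ 2979.17
  x_2 = (0.3300·850 + 0.6700·1050 + 0.4500·175) / 0.2340 = 1062.75 / 0.2340 ≈ 4541.67
  x_3 = (0.2850·850 + 0.2950·1050 + 0.4950·175) / 0.2340 = 638.625 / 0.2340 ≈ 2729.17

x_1 = 2979.17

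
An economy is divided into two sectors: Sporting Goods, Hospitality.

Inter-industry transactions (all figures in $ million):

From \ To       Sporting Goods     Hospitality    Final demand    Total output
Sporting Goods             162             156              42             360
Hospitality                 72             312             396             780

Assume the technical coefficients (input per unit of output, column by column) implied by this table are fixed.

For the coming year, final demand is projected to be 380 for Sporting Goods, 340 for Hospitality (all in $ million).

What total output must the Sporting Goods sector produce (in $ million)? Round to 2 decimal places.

Technical coefficients a_ij = z_ij / X_j:
  a_11 = 162/360 = 0.45, a_21 = 72/360 = 0.20
  a_12 = 156/780 = 0.20, a_22 = 312/780 = 0.40
I − A =
  [   0.55    -0.20]
  [  -0.20     0.60]
det(I−A) = (0.55)(0.60) − (-0.20)(-0.20) = 0.2900
adj(I−A) = [[0.60, 0.20], [0.20, 0.55]]
(I − A)⁻¹ = adj(I−A) / det(I−A) ≈
  [   2.0690     0.6897]
  [   0.6897     1.8966]
x = (I − A)⁻¹ d = adj(I−A)·d / det(I−A), with det(I−A) = 0.2900:
  x_1 = (0.60·380 + 0.20·340) / 0.2900 = 296.00 / 0.2900 ≈ 1020.69
  x_2 = (0.20·380 + 0.55·340) / 0.2900 = 263.00 / 0.2900 ≈ 906.90

x_1 = 1020.69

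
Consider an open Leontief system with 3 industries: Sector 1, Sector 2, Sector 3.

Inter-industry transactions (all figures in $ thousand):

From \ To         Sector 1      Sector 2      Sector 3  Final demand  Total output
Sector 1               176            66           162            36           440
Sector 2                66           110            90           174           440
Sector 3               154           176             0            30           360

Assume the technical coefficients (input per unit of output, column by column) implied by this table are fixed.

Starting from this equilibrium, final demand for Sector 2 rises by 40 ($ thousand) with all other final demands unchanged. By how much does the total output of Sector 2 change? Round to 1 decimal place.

Δx_2 = 84.6

Technical coefficients a_ij = z_ij / X_j:
  a_11 = 176/440 = 0.40, a_21 = 66/440 = 0.15, a_31 = 154/440 = 0.35
  a_12 = 66/440 = 0.15, a_22 = 110/440 = 0.25, a_32 = 176/440 = 0.40
  a_13 = 162/360 = 0.45, a_23 = 90/360 = 0.25, a_33 = 0/360 = 0.00
I − A =
  [   0.60    -0.15    -0.45]
  [  -0.15     0.75    -0.25]
  [  -0.35    -0.40     1.00]
Cofactors of I−A, C_ij = (−1)^(i+j)·(minor ij) (rows/columns in the sector order above):
  C_11 = (0.75)(1.00) − (-0.25)(-0.40) = 0.6500
  C_12 = −[(-0.15)(1.00) − (-0.25)(-0.35)] = 0.2375
  C_13 = (-0.15)(-0.40) − (0.75)(-0.35) = 0.3225
  C_21 = −[(-0.15)(1.00) − (-0.45)(-0.40)] = 0.3300
  C_22 = (0.60)(1.00) − (-0.45)(-0.35) = 0.4425
  C_23 = −[(0.60)(-0.40) − (-0.15)(-0.35)] = 0.2925
  C_31 = (-0.15)(-0.25) − (-0.45)(0.75) = 0.3750
  C_32 = −[(0.60)(-0.25) − (-0.45)(-0.15)] = 0.2175
  C_33 = (0.60)(0.75) − (-0.15)(-0.15) = 0.4275
det(I−A) = Σ_j (I−A)_1j·C_1j = (0.60)(0.6500) + (-0.15)(0.2375) + (-0.45)(0.3225) = 0.20925
adj(I−A) = Cᵀ =
  [ 0.6500   0.3300   0.3750]
  [ 0.2375   0.4425   0.2175]
  [ 0.3225   0.2925   0.4275]
(I − A)⁻¹ = adj(I−A) / det(I−A) ≈
  [   3.1063     1.5771     1.7921]
  [   1.1350     2.1147     1.0394]
  [   1.5412     1.3978     2.0430]
Δx = (I − A)⁻¹ Δd with Δd having +40 in the Sector 2 component and 0 elsewhere.
So Δx_2 = L_22 · (+40), where L_22 = adj(I−A)_22 / det(I−A) = 0.4425 / 0.20925.
Δx_2 = 0.4425 × (+40) / 0.20925 = 17.70 / 0.20925 ≈ 84.6.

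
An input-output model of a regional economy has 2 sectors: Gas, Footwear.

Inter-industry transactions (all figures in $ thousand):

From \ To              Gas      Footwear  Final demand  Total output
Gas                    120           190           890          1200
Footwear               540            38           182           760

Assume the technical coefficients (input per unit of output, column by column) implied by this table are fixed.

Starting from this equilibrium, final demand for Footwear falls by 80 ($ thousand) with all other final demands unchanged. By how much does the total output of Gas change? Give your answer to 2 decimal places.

Δx_G = -26.94

Technical coefficients a_ij = z_ij / X_j:
  a_GG = 120/1200 = 0.10, a_FG = 540/1200 = 0.45
  a_GF = 190/760 = 0.25, a_FF = 38/760 = 0.05
I − A =
  [   0.90    -0.25]
  [  -0.45     0.95]
det(I−A) = (0.90)(0.95) − (-0.25)(-0.45) = 0.7425
adj(I−A) = [[0.95, 0.25], [0.45, 0.90]]
(I − A)⁻¹ = adj(I−A) / det(I−A) ≈
  [   1.2795     0.3367]
  [   0.6061     1.2121]
Δx = (I − A)⁻¹ Δd with Δd having -80 in the Footwear component and 0 elsewhere.
So Δx_G = L_GF · (-80), where L_GF = adj(I−A)_GF / det(I−A) = 0.25 / 0.7425.
Δx_G = 0.25 × (-80) / 0.7425 = -20.00 / 0.7425 ≈ -26.94.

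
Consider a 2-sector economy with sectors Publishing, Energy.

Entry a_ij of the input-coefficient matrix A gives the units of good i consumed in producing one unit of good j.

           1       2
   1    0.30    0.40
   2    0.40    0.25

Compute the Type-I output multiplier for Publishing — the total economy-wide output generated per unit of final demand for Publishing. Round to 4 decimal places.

m_1 = 3.1507

I − A =
  [   0.70    -0.40]
  [  -0.40     0.75]
det(I−A) = (0.70)(0.75) − (-0.40)(-0.40) = 0.3650
adj(I−A) = [[0.75, 0.40], [0.40, 0.70]]
(I − A)⁻¹ = adj(I−A) / det(I−A) ≈
  [   2.05479     1.09589]
  [   1.09589     1.91781]
The output multiplier for sector j is the column-j sum of the Leontief inverse (I − A)⁻¹ = adj(I−A) / det(I−A).
Column 1 of adj(I−A): (0.75, 0.40); det(I−A) = 0.3650.
m_1 = (0.75 + 0.40) / 0.3650 = 1.15 / 0.3650 ≈ 3.1507.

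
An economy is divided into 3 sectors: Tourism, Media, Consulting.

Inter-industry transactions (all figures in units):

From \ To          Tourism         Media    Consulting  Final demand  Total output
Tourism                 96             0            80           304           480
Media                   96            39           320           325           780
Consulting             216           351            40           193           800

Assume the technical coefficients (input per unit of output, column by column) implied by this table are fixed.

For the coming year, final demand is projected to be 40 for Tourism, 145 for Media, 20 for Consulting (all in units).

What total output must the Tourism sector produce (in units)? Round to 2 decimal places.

x_1 = 70.93

Technical coefficients a_ij = z_ij / X_j:
  a_11 = 96/480 = 0.20, a_21 = 96/480 = 0.20, a_31 = 216/480 = 0.45
  a_12 = 0/780 = 0.00, a_22 = 39/780 = 0.05, a_32 = 351/780 = 0.45
  a_13 = 80/800 = 0.10, a_23 = 320/800 = 0.40, a_33 = 40/800 = 0.05
I − A =
  [   0.80     0.00    -0.10]
  [  -0.20     0.95    -0.40]
  [  -0.45    -0.45     0.95]
Cofactors of I−A, C_ij = (−1)^(i+j)·(minor ij) (rows/columns in the sector order above):
  C_11 = (0.95)(0.95) − (-0.40)(-0.45) = 0.7225
  C_12 = −[(-0.20)(0.95) − (-0.40)(-0.45)] = 0.3700
  C_13 = (-0.20)(-0.45) − (0.95)(-0.45) = 0.5175
  C_21 = −[(0.00)(0.95) − (-0.10)(-0.45)] = 0.0450
  C_22 = (0.80)(0.95) − (-0.10)(-0.45) = 0.7150
  C_23 = −[(0.80)(-0.45) − (0.00)(-0.45)] = 0.3600
  C_31 = (0.00)(-0.40) − (-0.10)(0.95) = 0.0950
  C_32 = −[(0.80)(-0.40) − (-0.10)(-0.20)] = 0.3400
  C_33 = (0.80)(0.95) − (0.00)(-0.20) = 0.7600
det(I−A) = Σ_j (I−A)_1j·C_1j = (0.80)(0.7225) + (0.00)(0.3700) + (-0.10)(0.5175) = 0.52625
adj(I−A) = Cᵀ =
  [ 0.7225   0.0450   0.0950]
  [ 0.3700   0.7150   0.3400]
  [ 0.5175   0.3600   0.7600]
(I − A)⁻¹ = adj(I−A) / det(I−A) ≈
  [   1.3729     0.0855     0.1805]
  [   0.7031     1.3587     0.6461]
  [   0.9834     0.6841     1.4442]
x = (I − A)⁻¹ d = adj(I−A)·d / det(I−A), with det(I−A) = 0.52625:
  x_1 = (0.7225·40 + 0.0450·145 + 0.0950·20) / 0.52625 = 37.325 / 0.52625 ≈ 70.93
  x_2 = (0.3700·40 + 0.7150·145 + 0.3400·20) / 0.52625 = 125.275 / 0.52625 ≈ 238.05
  x_3 = (0.5175·40 + 0.3600·145 + 0.7600·20) / 0.52625 = 88.10 / 0.52625 ≈ 167.41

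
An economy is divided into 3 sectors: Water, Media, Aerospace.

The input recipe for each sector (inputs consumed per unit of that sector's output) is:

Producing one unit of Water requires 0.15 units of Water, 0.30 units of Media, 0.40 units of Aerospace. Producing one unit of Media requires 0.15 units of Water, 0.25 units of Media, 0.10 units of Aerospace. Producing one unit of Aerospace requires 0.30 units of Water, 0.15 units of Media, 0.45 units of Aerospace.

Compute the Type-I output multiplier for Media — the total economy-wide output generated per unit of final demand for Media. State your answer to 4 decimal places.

m_M = 2.9494

I − A =
  [   0.85    -0.15    -0.30]
  [  -0.30     0.75    -0.15]
  [  -0.40    -0.10     0.55]
Cofactors of I−A, C_ij = (−1)^(i+j)·(minor ij) (rows/columns in the sector order above):
  C_11 = (0.75)(0.55) − (-0.15)(-0.10) = 0.3975
  C_12 = −[(-0.30)(0.55) − (-0.15)(-0.40)] = 0.2250
  C_13 = (-0.30)(-0.10) − (0.75)(-0.40) = 0.3300
  C_21 = −[(-0.15)(0.55) − (-0.30)(-0.10)] = 0.1125
  C_22 = (0.85)(0.55) − (-0.30)(-0.40) = 0.3475
  C_23 = −[(0.85)(-0.10) − (-0.15)(-0.40)] = 0.1450
  C_31 = (-0.15)(-0.15) − (-0.30)(0.75) = 0.2475
  C_32 = −[(0.85)(-0.15) − (-0.30)(-0.30)] = 0.2175
  C_33 = (0.85)(0.75) − (-0.15)(-0.30) = 0.5925
det(I−A) = Σ_j (I−A)_1j·C_1j = (0.85)(0.3975) + (-0.15)(0.2250) + (-0.30)(0.3300) = 0.205125
adj(I−A) = Cᵀ =
  [ 0.3975   0.1125   0.2475]
  [ 0.2250   0.3475   0.2175]
  [ 0.3300   0.1450   0.5925]
(I − A)⁻¹ = adj(I−A) / det(I−A) ≈
  [   1.93784     0.54845     1.20658]
  [   1.09689     1.69409     1.06033]
  [   1.60878     0.70689     2.88848]
The output multiplier for sector j is the column-j sum of the Leontief inverse (I − A)⁻¹ = adj(I−A) / det(I−A).
Column M of adj(I−A): (0.1125, 0.3475, 0.1450); det(I−A) = 0.205125.
m_M = (0.1125 + 0.3475 + 0.1450) / 0.205125 = 0.605 / 0.205125 ≈ 2.9494.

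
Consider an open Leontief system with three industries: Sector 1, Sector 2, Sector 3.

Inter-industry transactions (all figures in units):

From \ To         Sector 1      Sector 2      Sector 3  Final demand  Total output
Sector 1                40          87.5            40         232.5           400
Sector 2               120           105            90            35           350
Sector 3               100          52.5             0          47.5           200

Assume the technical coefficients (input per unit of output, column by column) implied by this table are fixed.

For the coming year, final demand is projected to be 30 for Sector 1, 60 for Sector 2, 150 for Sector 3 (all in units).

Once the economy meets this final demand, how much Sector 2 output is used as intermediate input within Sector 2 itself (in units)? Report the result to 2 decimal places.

Technical coefficients a_ij = z_ij / X_j:
  a_11 = 40/400 = 0.10, a_21 = 120/400 = 0.30, a_31 = 100/400 = 0.25
  a_12 = 87.5/350 = 0.25, a_22 = 105/350 = 0.30, a_32 = 52.5/350 = 0.15
  a_13 = 40/200 = 0.20, a_23 = 90/200 = 0.45, a_33 = 0/200 = 0.00
I − A =
  [   0.90    -0.25    -0.20]
  [  -0.30     0.70    -0.45]
  [  -0.25    -0.15     1.00]
Cofactors of I−A, C_ij = (−1)^(i+j)·(minor ij) (rows/columns in the sector order above):
  C_11 = (0.70)(1.00) − (-0.45)(-0.15) = 0.6325
  C_12 = −[(-0.30)(1.00) − (-0.45)(-0.25)] = 0.4125
  C_13 = (-0.30)(-0.15) − (0.70)(-0.25) = 0.2200
  C_21 = −[(-0.25)(1.00) − (-0.20)(-0.15)] = 0.2800
  C_22 = (0.90)(1.00) − (-0.20)(-0.25) = 0.8500
  C_23 = −[(0.90)(-0.15) − (-0.25)(-0.25)] = 0.1975
  C_31 = (-0.25)(-0.45) − (-0.20)(0.70) = 0.2525
  C_32 = −[(0.90)(-0.45) − (-0.20)(-0.30)] = 0.4650
  C_33 = (0.90)(0.70) − (-0.25)(-0.30) = 0.5550
det(I−A) = Σ_j (I−A)_1j·C_1j = (0.90)(0.6325) + (-0.25)(0.4125) + (-0.20)(0.2200) = 0.422125
adj(I−A) = Cᵀ =
  [ 0.6325   0.2800   0.2525]
  [ 0.4125   0.8500   0.4650]
  [ 0.2200   0.1975   0.5550]
(I − A)⁻¹ = adj(I−A) / det(I−A) ≈
  [   1.4984     0.6633     0.5982]
  [   0.9772     2.0136     1.1016]
  [   0.5212     0.4679     1.3148]
First solve x = (I − A)⁻¹ d = adj(I−A)·d / det(I−A); in particular x_2 = (0.4125·30 + 0.8500·60 + 0.4650·150) / 0.422125 = 133.125 / 0.422125 ≈ 315.3687.
Intermediate flow from 2 to 2: z_22 = a_22 · x_2 = 0.30 × 133.125 / 0.422125 = 39.9375 / 0.422125 ≈ 94.61.

z_22 = 94.61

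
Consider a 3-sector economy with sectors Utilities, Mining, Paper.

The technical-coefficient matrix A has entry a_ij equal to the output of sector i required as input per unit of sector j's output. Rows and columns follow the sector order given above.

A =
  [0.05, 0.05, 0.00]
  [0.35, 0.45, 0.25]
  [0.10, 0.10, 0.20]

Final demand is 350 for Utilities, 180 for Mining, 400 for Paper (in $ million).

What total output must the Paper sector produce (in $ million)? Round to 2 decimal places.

x_3 = 663.59

I − A =
  [   0.95    -0.05     0.00]
  [  -0.35     0.55    -0.25]
  [  -0.10    -0.10     0.80]
Cofactors of I−A, C_ij = (−1)^(i+j)·(minor ij) (rows/columns in the sector order above):
  C_11 = (0.55)(0.80) − (-0.25)(-0.10) = 0.4150
  C_12 = −[(-0.35)(0.80) − (-0.25)(-0.10)] = 0.3050
  C_13 = (-0.35)(-0.10) − (0.55)(-0.10) = 0.0900
  C_21 = −[(-0.05)(0.80) − (0.00)(-0.10)] = 0.0400
  C_22 = (0.95)(0.80) − (0.00)(-0.10) = 0.7600
  C_23 = −[(0.95)(-0.10) − (-0.05)(-0.10)] = 0.1000
  C_31 = (-0.05)(-0.25) − (0.00)(0.55) = 0.0125
  C_32 = −[(0.95)(-0.25) − (0.00)(-0.35)] = 0.2375
  C_33 = (0.95)(0.55) − (-0.05)(-0.35) = 0.5050
det(I−A) = Σ_j (I−A)_1j·C_1j = (0.95)(0.4150) + (-0.05)(0.3050) + (0.00)(0.0900) = 0.3790
adj(I−A) = Cᵀ =
  [ 0.4150   0.0400   0.0125]
  [ 0.3050   0.7600   0.2375]
  [ 0.0900   0.1000   0.5050]
(I − A)⁻¹ = adj(I−A) / det(I−A) ≈
  [   1.0950     0.1055     0.0330]
  [   0.8047     2.0053     0.6266]
  [   0.2375     0.2639     1.3325]
x = (I − A)⁻¹ d = adj(I−A)·d / det(I−A), with det(I−A) = 0.3790:
  x_1 = (0.4150·350 + 0.0400·180 + 0.0125·400) / 0.3790 = 157.45 / 0.3790 ≈ 415.44
  x_2 = (0.3050·350 + 0.7600·180 + 0.2375·400) / 0.3790 = 338.55 / 0.3790 ≈ 893.27
  x_3 = (0.0900·350 + 0.1000·180 + 0.5050·400) / 0.3790 = 251.50 / 0.3790 ≈ 663.59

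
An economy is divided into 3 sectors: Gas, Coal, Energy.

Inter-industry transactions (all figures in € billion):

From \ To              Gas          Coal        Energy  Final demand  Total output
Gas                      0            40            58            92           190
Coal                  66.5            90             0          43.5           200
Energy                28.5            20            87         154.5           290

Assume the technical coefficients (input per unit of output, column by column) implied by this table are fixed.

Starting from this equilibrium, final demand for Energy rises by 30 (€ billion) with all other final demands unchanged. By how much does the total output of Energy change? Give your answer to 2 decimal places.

Δx_3 = 46.08

Technical coefficients a_ij = z_ij / X_j:
  a_11 = 0/190 = 0.00, a_21 = 66.5/190 = 0.35, a_31 = 28.5/190 = 0.15
  a_12 = 40/200 = 0.20, a_22 = 90/200 = 0.45, a_32 = 20/200 = 0.10
  a_13 = 58/290 = 0.20, a_23 = 0/290 = 0.00, a_33 = 87/290 = 0.30
I − A =
  [   1.00    -0.20    -0.20]
  [  -0.35     0.55     0.00]
  [  -0.15    -0.10     0.70]
Cofactors of I−A, C_ij = (−1)^(i+j)·(minor ij) (rows/columns in the sector order above):
  C_11 = (0.55)(0.70) − (0.00)(-0.10) = 0.3850
  C_12 = −[(-0.35)(0.70) − (0.00)(-0.15)] = 0.2450
  C_13 = (-0.35)(-0.10) − (0.55)(-0.15) = 0.1175
  C_21 = −[(-0.20)(0.70) − (-0.20)(-0.10)] = 0.1600
  C_22 = (1.00)(0.70) − (-0.20)(-0.15) = 0.6700
  C_23 = −[(1.00)(-0.10) − (-0.20)(-0.15)] = 0.1300
  C_31 = (-0.20)(0.00) − (-0.20)(0.55) = 0.1100
  C_32 = −[(1.00)(0.00) − (-0.20)(-0.35)] = 0.0700
  C_33 = (1.00)(0.55) − (-0.20)(-0.35) = 0.4800
det(I−A) = Σ_j (I−A)_1j·C_1j = (1.00)(0.3850) + (-0.20)(0.2450) + (-0.20)(0.1175) = 0.3125
adj(I−A) = Cᵀ =
  [ 0.3850   0.1600   0.1100]
  [ 0.2450   0.6700   0.0700]
  [ 0.1175   0.1300   0.4800]
(I − A)⁻¹ = adj(I−A) / det(I−A) ≈
  [   1.2320     0.5120     0.3520]
  [   0.7840     2.1440     0.2240]
  [   0.3760     0.4160     1.5360]
Δx = (I − A)⁻¹ Δd with Δd having +30 in the Energy component and 0 elsewhere.
So Δx_3 = L_33 · (+30), where L_33 = adj(I−A)_33 / det(I−A) = 0.4800 / 0.3125.
Δx_3 = 0.4800 × (+30) / 0.3125 = 14.40 / 0.3125 = 46.08.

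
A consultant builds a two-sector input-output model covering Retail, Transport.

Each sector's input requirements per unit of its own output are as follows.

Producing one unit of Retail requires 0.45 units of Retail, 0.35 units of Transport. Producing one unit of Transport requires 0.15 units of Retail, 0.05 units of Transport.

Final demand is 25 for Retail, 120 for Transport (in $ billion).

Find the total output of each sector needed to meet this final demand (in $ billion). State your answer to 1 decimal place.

x_1 = 88.8, x_2 = 159.0

I − A =
  [   0.55    -0.15]
  [  -0.35     0.95]
det(I−A) = (0.55)(0.95) − (-0.15)(-0.35) = 0.4700
adj(I−A) = [[0.95, 0.15], [0.35, 0.55]]
(I − A)⁻¹ = adj(I−A) / det(I−A) ≈
  [   2.0213     0.3191]
  [   0.7447     1.1702]
x = (I − A)⁻¹ d = adj(I−A)·d / det(I−A), with det(I−A) = 0.4700:
  x_1 = (0.95·25 + 0.15·120) / 0.4700 = 41.75 / 0.4700 ≈ 88.8
  x_2 = (0.35·25 + 0.55·120) / 0.4700 = 74.75 / 0.4700 ≈ 159.0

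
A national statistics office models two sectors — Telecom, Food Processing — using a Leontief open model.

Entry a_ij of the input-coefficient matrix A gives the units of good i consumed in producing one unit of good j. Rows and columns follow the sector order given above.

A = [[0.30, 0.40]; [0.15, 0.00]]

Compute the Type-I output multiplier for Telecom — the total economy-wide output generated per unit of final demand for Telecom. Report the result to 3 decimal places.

I − A =
  [   0.70    -0.40]
  [  -0.15     1.00]
det(I−A) = (0.70)(1.00) − (-0.40)(-0.15) = 0.6400
adj(I−A) = [[1.00, 0.40], [0.15, 0.70]]
(I − A)⁻¹ = adj(I−A) / det(I−A) ≈
  [   1.5625     0.6250]
  [   0.2344     1.0938]
The output multiplier for sector j is the column-j sum of the Leontief inverse (I − A)⁻¹ = adj(I−A) / det(I−A).
Column T of adj(I−A): (1.00, 0.15); det(I−A) = 0.6400.
m_T = (1.00 + 0.15) / 0.6400 = 1.15 / 0.6400 ≈ 1.797.

m_T = 1.797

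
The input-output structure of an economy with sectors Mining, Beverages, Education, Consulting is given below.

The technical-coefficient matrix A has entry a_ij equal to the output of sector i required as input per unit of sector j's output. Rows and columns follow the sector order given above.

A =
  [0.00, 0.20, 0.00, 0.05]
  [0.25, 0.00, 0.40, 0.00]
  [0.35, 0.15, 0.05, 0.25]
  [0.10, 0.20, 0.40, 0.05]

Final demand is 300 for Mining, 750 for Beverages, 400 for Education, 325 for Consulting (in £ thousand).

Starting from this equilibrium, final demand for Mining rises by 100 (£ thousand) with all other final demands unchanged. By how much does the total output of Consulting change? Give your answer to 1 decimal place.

Δx_4 = 49.9

I − A =
  [   1.00    -0.20     0.00    -0.05]
  [  -0.25     1.00    -0.40     0.00]
  [  -0.35    -0.15     0.95    -0.25]
  [  -0.10    -0.20    -0.40     0.95]
Compute the cofactors C_ij = (−1)^(i+j)·(3×3 minor ij) of I−A; the adjugate is their transpose:
adj(I−A) = Cᵀ =
  [ 0.725500   0.173000   0.100000   0.064500]
  [ 0.343625   0.790750   0.383000   0.118875]
  [ 0.405625   0.266750   0.895000   0.256875]
  [ 0.319500   0.297000   0.468000   0.814500]
det(I−A) = Σ_j (I−A)_1j·C_1j = (1.00)(0.725500) + (-0.20)(0.343625) + (0.00)(0.405625) + (-0.05)(0.319500) = 0.6408
(I − A)⁻¹ = adj(I−A) / det(I−A) ≈
  [   1.1322     0.2700     0.1561     0.1007]
  [   0.5362     1.2340     0.5977     0.1855]
  [   0.6330     0.4163     1.3967     0.4009]
  [   0.4986     0.4635     0.7303     1.2711]
Δx = (I − A)⁻¹ Δd with Δd having +100 in the Mining component and 0 elsewhere.
So Δx_4 = L_41 · (+100), where L_41 = adj(I−A)_41 / det(I−A) = 0.319500 / 0.6408.
Δx_4 = 0.319500 × (+100) / 0.6408 = 31.95 / 0.6408 ≈ 49.9.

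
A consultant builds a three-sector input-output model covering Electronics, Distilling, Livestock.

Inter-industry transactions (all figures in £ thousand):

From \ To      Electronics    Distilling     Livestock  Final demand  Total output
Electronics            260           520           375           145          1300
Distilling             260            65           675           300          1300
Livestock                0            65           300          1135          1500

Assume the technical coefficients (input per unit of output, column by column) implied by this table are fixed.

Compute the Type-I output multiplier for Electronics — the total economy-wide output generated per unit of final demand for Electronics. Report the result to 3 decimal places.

Technical coefficients a_ij = z_ij / X_j:
  a_11 = 260/1300 = 0.20, a_21 = 260/1300 = 0.20, a_31 = 0/1300 = 0.00
  a_12 = 520/1300 = 0.40, a_22 = 65/1300 = 0.05, a_32 = 65/1300 = 0.05
  a_13 = 375/1500 = 0.25, a_23 = 675/1500 = 0.45, a_33 = 300/1500 = 0.20
I − A =
  [   0.80    -0.40    -0.25]
  [  -0.20     0.95    -0.45]
  [   0.00    -0.05     0.80]
Cofactors of I−A, C_ij = (−1)^(i+j)·(minor ij) (rows/columns in the sector order above):
  C_11 = (0.95)(0.80) − (-0.45)(-0.05) = 0.7375
  C_12 = −[(-0.20)(0.80) − (-0.45)(0.00)] = 0.1600
  C_13 = (-0.20)(-0.05) − (0.95)(0.00) = 0.0100
  C_21 = −[(-0.40)(0.80) − (-0.25)(-0.05)] = 0.3325
  C_22 = (0.80)(0.80) − (-0.25)(0.00) = 0.6400
  C_23 = −[(0.80)(-0.05) − (-0.40)(0.00)] = 0.0400
  C_31 = (-0.40)(-0.45) − (-0.25)(0.95) = 0.4175
  C_32 = −[(0.80)(-0.45) − (-0.25)(-0.20)] = 0.4100
  C_33 = (0.80)(0.95) − (-0.40)(-0.20) = 0.6800
det(I−A) = Σ_j (I−A)_1j·C_1j = (0.80)(0.7375) + (-0.40)(0.1600) + (-0.25)(0.0100) = 0.5235
adj(I−A) = Cᵀ =
  [ 0.7375   0.3325   0.4175]
  [ 0.1600   0.6400   0.4100]
  [ 0.0100   0.0400   0.6800]
(I − A)⁻¹ = adj(I−A) / det(I−A) ≈
  [   1.4088     0.6351     0.7975]
  [   0.3056     1.2225     0.7832]
  [   0.0191     0.0764     1.2989]
The output multiplier for sector j is the column-j sum of the Leontief inverse (I − A)⁻¹ = adj(I−A) / det(I−A).
Column 1 of adj(I−A): (0.7375, 0.1600, 0.0100); det(I−A) = 0.5235.
m_1 = (0.7375 + 0.1600 + 0.0100) / 0.5235 = 0.9075 / 0.5235 ≈ 1.734.

m_1 = 1.734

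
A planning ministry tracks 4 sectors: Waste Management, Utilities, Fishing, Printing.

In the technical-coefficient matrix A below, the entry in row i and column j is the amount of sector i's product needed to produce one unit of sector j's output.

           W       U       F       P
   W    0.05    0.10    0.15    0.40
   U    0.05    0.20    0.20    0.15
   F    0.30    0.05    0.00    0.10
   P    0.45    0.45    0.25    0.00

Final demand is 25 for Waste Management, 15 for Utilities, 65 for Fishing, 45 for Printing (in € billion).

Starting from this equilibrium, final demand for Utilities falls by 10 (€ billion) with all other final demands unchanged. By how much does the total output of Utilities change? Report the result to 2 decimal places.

Δx_U = -16.15

I − A =
  [   0.95    -0.10    -0.15    -0.40]
  [  -0.05     0.80    -0.20    -0.15]
  [  -0.30    -0.05     1.00    -0.10]
  [  -0.45    -0.45    -0.25     1.00]
Compute the cofactors C_ij = (−1)^(i+j)·(3×3 minor ij) of I−A; the adjugate is their transpose:
adj(I−A) = Cᵀ =
  [ 0.691625   0.296750   0.249625   0.346125]
  [ 0.196500   0.664500   0.212250   0.199500]
  [ 0.263875   0.169750   0.531125   0.184125]
  [ 0.465625   0.475000   0.340625   0.703125]
det(I−A) = Σ_j (I−A)_1j·C_1j = (0.95)(0.691625) + (-0.10)(0.196500) + (-0.15)(0.263875) + (-0.40)(0.465625) = 0.4115625
(I − A)⁻¹ = adj(I−A) / det(I−A) ≈
  [   1.6805     0.7210     0.6065     0.8410]
  [   0.4774     1.6146     0.5157     0.4847]
  [   0.6412     0.4125     1.2905     0.4474]
  [   1.1314     1.1541     0.8276     1.7084]
Δx = (I − A)⁻¹ Δd with Δd having -10 in the Utilities component and 0 elsewhere.
So Δx_U = L_UU · (-10), where L_UU = adj(I−A)_UU / det(I−A) = 0.664500 / 0.4115625.
Δx_U = 0.664500 × (-10) / 0.4115625 = -6.645 / 0.4115625 ≈ -16.15.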